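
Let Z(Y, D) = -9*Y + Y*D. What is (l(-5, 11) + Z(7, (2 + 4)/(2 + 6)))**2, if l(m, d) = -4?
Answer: 61009/16 ≈ 3813.1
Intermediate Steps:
Z(Y, D) = -9*Y + D*Y
(l(-5, 11) + Z(7, (2 + 4)/(2 + 6)))**2 = (-4 + 7*(-9 + (2 + 4)/(2 + 6)))**2 = (-4 + 7*(-9 + 6/8))**2 = (-4 + 7*(-9 + 6*(1/8)))**2 = (-4 + 7*(-9 + 3/4))**2 = (-4 + 7*(-33/4))**2 = (-4 - 231/4)**2 = (-247/4)**2 = 61009/16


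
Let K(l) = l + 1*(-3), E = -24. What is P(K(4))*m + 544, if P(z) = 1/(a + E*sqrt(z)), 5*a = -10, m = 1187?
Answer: 12957/26 ≈ 498.35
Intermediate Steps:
a = -2 (a = (1/5)*(-10) = -2)
K(l) = -3 + l (K(l) = l - 3 = -3 + l)
P(z) = 1/(-2 - 24*sqrt(z))
P(K(4))*m + 544 = -1/(2 + 24*sqrt(-3 + 4))*1187 + 544 = -1/(2 + 24*sqrt(1))*1187 + 544 = -1/(2 + 24*1)*1187 + 544 = -1/(2 + 24)*1187 + 544 = -1/26*1187 + 544 = -1187/26 + 544 = 12957/26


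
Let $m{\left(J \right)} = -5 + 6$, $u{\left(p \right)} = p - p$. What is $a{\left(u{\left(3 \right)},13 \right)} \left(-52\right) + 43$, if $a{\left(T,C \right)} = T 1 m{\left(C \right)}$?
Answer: $43$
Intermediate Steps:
$u{\left(p \right)} = 0$
$m{\left(J \right)} = 1$
$a{\left(T,C \right)} = T$ ($a{\left(T,C \right)} = T 1 \cdot 1 = T 1 = T$)
$a{\left(u{\left(3 \right)},13 \right)} \left(-52\right) + 43 = 0 \left(-52\right) + 43 = 0 + 43 = 43$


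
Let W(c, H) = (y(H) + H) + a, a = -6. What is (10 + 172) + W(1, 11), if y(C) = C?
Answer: 198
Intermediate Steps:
W(c, H) = -6 + 2*H (W(c, H) = (H + H) - 6 = 2*H - 6 = -6 + 2*H)
(10 + 172) + W(1, 11) = (10 + 172) + (-6 + 2*11) = 182 + (-6 + 22) = 182 + 16 = 198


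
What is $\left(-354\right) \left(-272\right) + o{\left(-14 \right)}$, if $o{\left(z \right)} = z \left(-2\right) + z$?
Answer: $96302$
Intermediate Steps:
$o{\left(z \right)} = - z$ ($o{\left(z \right)} = - 2 z + z = - z$)
$\left(-354\right) \left(-272\right) + o{\left(-14 \right)} = \left(-354\right) \left(-272\right) - -14 = 96288 + 14 = 96302$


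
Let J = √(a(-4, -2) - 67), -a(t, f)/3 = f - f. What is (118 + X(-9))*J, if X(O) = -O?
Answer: 127*I*√67 ≈ 1039.5*I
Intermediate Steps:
a(t, f) = 0 (a(t, f) = -3*(f - f) = -3*0 = 0)
J = I*√67 (J = √(0 - 67) = √(-67) = I*√67 ≈ 8.1853*I)
(118 + X(-9))*J = (118 - 1*(-9))*(I*√67) = (118 + 9)*(I*√67) = 127*(I*√67) = 127*I*√67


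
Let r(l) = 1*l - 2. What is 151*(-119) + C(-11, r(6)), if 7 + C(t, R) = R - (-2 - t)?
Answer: -17981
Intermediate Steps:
r(l) = -2 + l (r(l) = l - 2 = -2 + l)
C(t, R) = -5 + R + t (C(t, R) = -7 + (R - (-2 - t)) = -7 + (R + (2 + t)) = -7 + (2 + R + t) = -5 + R + t)
151*(-119) + C(-11, r(6)) = 151*(-119) + (-5 + (-2 + 6) - 11) = -17969 + (-5 + 4 - 11) = -17969 - 12 = -17981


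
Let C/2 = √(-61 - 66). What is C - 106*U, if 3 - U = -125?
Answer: -13568 + 2*I*√127 ≈ -13568.0 + 22.539*I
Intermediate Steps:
U = 128 (U = 3 - 1*(-125) = 3 + 125 = 128)
C = 2*I*√127 (C = 2*√(-61 - 66) = 2*√(-127) = 2*(I*√127) = 2*I*√127 ≈ 22.539*I)
C - 106*U = 2*I*√127 - 106*128 = 2*I*√127 - 13568 = -13568 + 2*I*√127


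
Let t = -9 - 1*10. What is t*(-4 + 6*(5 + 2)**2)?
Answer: -5510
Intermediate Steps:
t = -19 (t = -9 - 10 = -19)
t*(-4 + 6*(5 + 2)**2) = -19*(-4 + 6*(5 + 2)**2) = -19*(-4 + 6*7**2) = -19*(-4 + 6*49) = -19*(-4 + 294) = -19*290 = -5510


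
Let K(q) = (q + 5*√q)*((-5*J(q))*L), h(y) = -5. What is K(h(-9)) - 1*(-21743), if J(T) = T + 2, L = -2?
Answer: 21893 - 150*I*√5 ≈ 21893.0 - 335.41*I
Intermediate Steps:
J(T) = 2 + T
K(q) = (20 + 10*q)*(q + 5*√q) (K(q) = (q + 5*√q)*(-5*(2 + q)*(-2)) = (q + 5*√q)*((-10 - 5*q)*(-2)) = (q + 5*√q)*(20 + 10*q) = (20 + 10*q)*(q + 5*√q))
K(h(-9)) - 1*(-21743) = 10*(2 - 5)*(-5 + 5*√(-5)) - 1*(-21743) = 10*(-3)*(-5 + 5*(I*√5)) + 21743 = 10*(-3)*(-5 + 5*I*√5) + 21743 = (150 - 150*I*√5) + 21743 = 21893 - 150*I*√5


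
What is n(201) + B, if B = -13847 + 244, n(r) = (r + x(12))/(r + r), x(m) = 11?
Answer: -2734097/201 ≈ -13602.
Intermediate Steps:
n(r) = (11 + r)/(2*r) (n(r) = (r + 11)/(r + r) = (11 + r)/((2*r)) = (11 + r)*(1/(2*r)) = (11 + r)/(2*r))
B = -13603
n(201) + B = (1/2)*(11 + 201)/201 - 13603 = (1/2)*(1/201)*212 - 13603 = 106/201 - 13603 = -2734097/201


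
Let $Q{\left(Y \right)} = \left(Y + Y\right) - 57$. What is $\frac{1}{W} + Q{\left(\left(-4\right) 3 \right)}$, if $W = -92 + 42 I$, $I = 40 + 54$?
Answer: $- \frac{312335}{3856} \approx -81.0$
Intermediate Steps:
$I = 94$
$W = 3856$ ($W = -92 + 42 \cdot 94 = -92 + 3948 = 3856$)
$Q{\left(Y \right)} = -57 + 2 Y$ ($Q{\left(Y \right)} = 2 Y - 57 = -57 + 2 Y$)
$\frac{1}{W} + Q{\left(\left(-4\right) 3 \right)} = \frac{1}{3856} - \left(57 - 2 \left(\left(-4\right) 3\right)\right) = \frac{1}{3856} + \left(-57 + 2 \left(-12\right)\right) = \frac{1}{3856} - 81 = - \frac{312335}{3856}$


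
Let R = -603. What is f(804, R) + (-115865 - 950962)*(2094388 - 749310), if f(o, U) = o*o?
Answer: -1434964881090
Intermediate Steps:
f(o, U) = o²
f(804, R) + (-115865 - 950962)*(2094388 - 749310) = 804² + (-115865 - 950962)*(2094388 - 749310) = 646416 - 1066827*1345078 = 646416 - 1434965527506 = -1434964881090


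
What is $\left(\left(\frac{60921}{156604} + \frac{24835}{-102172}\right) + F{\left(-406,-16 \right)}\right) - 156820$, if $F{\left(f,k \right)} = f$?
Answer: $- \frac{6417599944323}{40817714} \approx -1.5723 \cdot 10^{5}$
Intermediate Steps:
$\left(\left(\frac{60921}{156604} + \frac{24835}{-102172}\right) + F{\left(-406,-16 \right)}\right) - 156820 = \left(\left(\frac{60921}{156604} + \frac{24835}{-102172}\right) - 406\right) - 156820 = \left(\left(60921 \cdot \frac{1}{156604} + 24835 \left(- \frac{1}{102172}\right)\right) - 406\right) - 156820 = \left(\left(\frac{8703}{22372} - \frac{24835}{102172}\right) - 406\right) - 156820 = \left(\frac{5957041}{40817714} - 406\right) - 156820 = - \frac{16566034843}{40817714} - 156820 = - \frac{6417599944323}{40817714}$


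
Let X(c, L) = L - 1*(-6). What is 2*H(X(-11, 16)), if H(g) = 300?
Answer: 600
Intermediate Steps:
X(c, L) = 6 + L (X(c, L) = L + 6 = 6 + L)
2*H(X(-11, 16)) = 2*300 = 600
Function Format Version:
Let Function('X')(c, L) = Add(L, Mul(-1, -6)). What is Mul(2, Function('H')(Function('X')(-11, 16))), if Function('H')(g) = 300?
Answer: 600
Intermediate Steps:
Function('X')(c, L) = Add(6, L) (Function('X')(c, L) = Add(L, 6) = Add(6, L))
Mul(2, Function('H')(Function('X')(-11, 16))) = Mul(2, 300) = 600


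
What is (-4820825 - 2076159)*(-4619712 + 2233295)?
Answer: 16459079866328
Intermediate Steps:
(-4820825 - 2076159)*(-4619712 + 2233295) = -6896984*(-2386417) = 16459079866328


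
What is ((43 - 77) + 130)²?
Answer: 9216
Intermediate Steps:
((43 - 77) + 130)² = (-34 + 130)² = 96² = 9216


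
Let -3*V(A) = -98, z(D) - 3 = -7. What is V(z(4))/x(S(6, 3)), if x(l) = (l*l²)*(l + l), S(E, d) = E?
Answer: 49/3888 ≈ 0.012603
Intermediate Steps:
z(D) = -4 (z(D) = 3 - 7 = -4)
V(A) = 98/3 (V(A) = -⅓*(-98) = 98/3)
x(l) = 2*l⁴ (x(l) = l³*(2*l) = 2*l⁴)
V(z(4))/x(S(6, 3)) = 98/(3*((2*6⁴))) = 98/(3*((2*1296))) = (98/3)/2592 = (98/3)*(1/2592) = 49/3888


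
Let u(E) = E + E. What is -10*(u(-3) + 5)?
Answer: 10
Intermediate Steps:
u(E) = 2*E
-10*(u(-3) + 5) = -10*(2*(-3) + 5) = -10*(-6 + 5) = -10*(-1) = 10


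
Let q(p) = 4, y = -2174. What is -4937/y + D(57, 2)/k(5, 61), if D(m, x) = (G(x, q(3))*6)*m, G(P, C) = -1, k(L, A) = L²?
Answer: -620083/54350 ≈ -11.409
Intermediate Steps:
D(m, x) = -6*m (D(m, x) = (-1*6)*m = -6*m)
-4937/y + D(57, 2)/k(5, 61) = -4937/(-2174) + (-6*57)/(5²) = -4937*(-1/2174) - 342/25 = 4937/2174 - 342*1/25 = 4937/2174 - 342/25 = -620083/54350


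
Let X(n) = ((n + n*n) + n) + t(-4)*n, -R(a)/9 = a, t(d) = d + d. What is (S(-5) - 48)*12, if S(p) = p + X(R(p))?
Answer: 20424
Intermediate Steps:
t(d) = 2*d
R(a) = -9*a
X(n) = n**2 - 6*n (X(n) = ((n + n*n) + n) + (2*(-4))*n = ((n + n**2) + n) - 8*n = (n**2 + 2*n) - 8*n = n**2 - 6*n)
S(p) = p - 9*p*(-6 - 9*p) (S(p) = p + (-9*p)*(-6 - 9*p) = p - 9*p*(-6 - 9*p))
(S(-5) - 48)*12 = (-5*(55 + 81*(-5)) - 48)*12 = (-5*(55 - 405) - 48)*12 = (-5*(-350) - 48)*12 = (1750 - 48)*12 = 1702*12 = 20424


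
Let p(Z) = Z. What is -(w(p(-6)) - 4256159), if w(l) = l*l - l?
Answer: 4256117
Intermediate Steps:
w(l) = l**2 - l
-(w(p(-6)) - 4256159) = -(-6*(-1 - 6) - 4256159) = -(-6*(-7) - 4256159) = -(42 - 4256159) = -1*(-4256117) = 4256117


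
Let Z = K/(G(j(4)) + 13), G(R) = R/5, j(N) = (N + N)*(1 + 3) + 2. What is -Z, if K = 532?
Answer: -2660/99 ≈ -26.869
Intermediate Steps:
j(N) = 2 + 8*N (j(N) = (2*N)*4 + 2 = 8*N + 2 = 2 + 8*N)
G(R) = R/5 (G(R) = R*(⅕) = R/5)
Z = 2660/99 (Z = 532/((2 + 8*4)/5 + 13) = 532/((2 + 32)/5 + 13) = 532/((⅕)*34 + 13) = 532/(34/5 + 13) = 532/(99/5) = 532*(5/99) = 2660/99 ≈ 26.869)
-Z = -1*2660/99 = -2660/99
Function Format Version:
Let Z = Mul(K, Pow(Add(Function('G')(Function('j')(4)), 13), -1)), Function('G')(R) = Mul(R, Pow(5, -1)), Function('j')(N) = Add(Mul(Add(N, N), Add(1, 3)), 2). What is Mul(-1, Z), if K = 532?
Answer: Rational(-2660, 99) ≈ -26.869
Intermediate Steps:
Function('j')(N) = Add(2, Mul(8, N)) (Function('j')(N) = Add(Mul(Mul(2, N), 4), 2) = Add(Mul(8, N), 2) = Add(2, Mul(8, N)))
Function('G')(R) = Mul(Rational(1, 5), R) (Function('G')(R) = Mul(R, Rational(1, 5)) = Mul(Rational(1, 5), R))
Z = Rational(2660, 99) (Z = Mul(532, Pow(Add(Mul(Rational(1, 5), Add(2, Mul(8, 4))), 13), -1)) = Mul(532, Pow(Add(Mul(Rational(1, 5), Add(2, 32)), 13), -1)) = Mul(532, Pow(Add(Mul(Rational(1, 5), 34), 13), -1)) = Mul(532, Pow(Add(Rational(34, 5), 13), -1)) = Mul(532, Pow(Rational(99, 5), -1)) = Mul(532, Rational(5, 99)) = Rational(2660, 99) ≈ 26.869)
Mul(-1, Z) = Mul(-1, Rational(2660, 99)) = Rational(-2660, 99)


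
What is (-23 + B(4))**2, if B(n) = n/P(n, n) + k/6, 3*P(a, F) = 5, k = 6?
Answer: 9604/25 ≈ 384.16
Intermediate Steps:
P(a, F) = 5/3 (P(a, F) = (1/3)*5 = 5/3)
B(n) = 1 + 3*n/5 (B(n) = n/(5/3) + 6/6 = n*(3/5) + 6*(1/6) = 3*n/5 + 1 = 1 + 3*n/5)
(-23 + B(4))**2 = (-23 + (1 + (3/5)*4))**2 = (-23 + (1 + 12/5))**2 = (-23 + 17/5)**2 = (-98/5)**2 = 9604/25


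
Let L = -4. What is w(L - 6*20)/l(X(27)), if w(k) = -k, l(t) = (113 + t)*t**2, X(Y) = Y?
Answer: 31/25515 ≈ 0.0012150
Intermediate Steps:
l(t) = t**2*(113 + t)
w(L - 6*20)/l(X(27)) = (-(-4 - 6*20))/((27**2*(113 + 27))) = (-(-4 - 120))/((729*140)) = -1*(-124)/102060 = 124*(1/102060) = 31/25515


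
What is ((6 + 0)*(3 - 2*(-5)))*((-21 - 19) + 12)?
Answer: -2184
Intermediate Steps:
((6 + 0)*(3 - 2*(-5)))*((-21 - 19) + 12) = (6*(3 + 10))*(-40 + 12) = (6*13)*(-28) = 78*(-28) = -2184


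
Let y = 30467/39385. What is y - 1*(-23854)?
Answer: 939520257/39385 ≈ 23855.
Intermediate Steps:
y = 30467/39385 (y = 30467*(1/39385) = 30467/39385 ≈ 0.77357)
y - 1*(-23854) = 30467/39385 - 1*(-23854) = 30467/39385 + 23854 = 939520257/39385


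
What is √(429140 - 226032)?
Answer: 2*√50777 ≈ 450.67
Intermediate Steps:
√(429140 - 226032) = √203108 = 2*√50777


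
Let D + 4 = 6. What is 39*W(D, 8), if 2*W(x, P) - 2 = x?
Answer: 78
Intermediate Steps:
D = 2 (D = -4 + 6 = 2)
W(x, P) = 1 + x/2
39*W(D, 8) = 39*(1 + (½)*2) = 39*(1 + 1) = 39*2 = 78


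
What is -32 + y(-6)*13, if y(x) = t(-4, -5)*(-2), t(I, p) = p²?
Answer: -682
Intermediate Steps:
y(x) = -50 (y(x) = (-5)²*(-2) = 25*(-2) = -50)
-32 + y(-6)*13 = -32 - 50*13 = -32 - 650 = -682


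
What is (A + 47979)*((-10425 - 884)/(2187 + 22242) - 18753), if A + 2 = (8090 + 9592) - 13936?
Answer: -7898590813386/8143 ≈ -9.6999e+8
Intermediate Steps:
A = 3744 (A = -2 + ((8090 + 9592) - 13936) = -2 + (17682 - 13936) = -2 + 3746 = 3744)
(A + 47979)*((-10425 - 884)/(2187 + 22242) - 18753) = (3744 + 47979)*((-10425 - 884)/(2187 + 22242) - 18753) = 51723*(-11309/24429 - 18753) = 51723*(-458128346/24429) = -7898590813386/8143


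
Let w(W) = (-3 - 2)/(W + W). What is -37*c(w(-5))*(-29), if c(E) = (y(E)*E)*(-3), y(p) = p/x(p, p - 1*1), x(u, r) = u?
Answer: -3219/2 ≈ -1609.5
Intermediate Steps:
w(W) = -5/(2*W) (w(W) = -5*1/(2*W) = -5/(2*W))
y(p) = 1 (y(p) = p/p = 1)
c(E) = -3*E (c(E) = (1*E)*(-3) = E*(-3) = -3*E)
-37*c(w(-5))*(-29) = -(-111)*(-5/2/(-5))*(-29) = -(-111)*(-5/2*(-1/5))*(-29) = -(-111)/2*(-29) = -37*(-3/2)*(-29) = (111/2)*(-29) = -3219/2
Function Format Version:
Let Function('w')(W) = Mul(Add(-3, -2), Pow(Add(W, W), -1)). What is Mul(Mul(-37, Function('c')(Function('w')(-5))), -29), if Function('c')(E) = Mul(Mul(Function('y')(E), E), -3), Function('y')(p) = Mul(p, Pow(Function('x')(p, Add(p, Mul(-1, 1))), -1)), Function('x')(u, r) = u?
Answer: Rational(-3219, 2) ≈ -1609.5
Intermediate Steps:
Function('w')(W) = Mul(Rational(-5, 2), Pow(W, -1)) (Function('w')(W) = Mul(-5, Pow(Mul(2, W), -1)) = Mul(-5, Mul(Rational(1, 2), Pow(W, -1))) = Mul(Rational(-5, 2), Pow(W, -1)))
Function('y')(p) = 1 (Function('y')(p) = Mul(p, Pow(p, -1)) = 1)
Function('c')(E) = Mul(-3, E) (Function('c')(E) = Mul(Mul(1, E), -3) = Mul(E, -3) = Mul(-3, E))
Mul(Mul(-37, Function('c')(Function('w')(-5))), -29) = Mul(Mul(-37, Mul(-3, Mul(Rational(-5, 2), Pow(-5, -1)))), -29) = Mul(Mul(-37, Mul(-3, Mul(Rational(-5, 2), Rational(-1, 5)))), -29) = Mul(Mul(-37, Mul(-3, Rational(1, 2))), -29) = Mul(Mul(-37, Rational(-3, 2)), -29) = Mul(Rational(111, 2), -29) = Rational(-3219, 2)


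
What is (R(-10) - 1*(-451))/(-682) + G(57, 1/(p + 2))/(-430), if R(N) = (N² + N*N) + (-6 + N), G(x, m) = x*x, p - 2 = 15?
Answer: -622217/73315 ≈ -8.4869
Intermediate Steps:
p = 17 (p = 2 + 15 = 17)
G(x, m) = x²
R(N) = -6 + N + 2*N² (R(N) = (N² + N²) + (-6 + N) = 2*N² + (-6 + N) = -6 + N + 2*N²)
(R(-10) - 1*(-451))/(-682) + G(57, 1/(p + 2))/(-430) = ((-6 - 10 + 2*(-10)²) - 1*(-451))/(-682) + 57²/(-430) = ((-6 - 10 + 2*100) + 451)*(-1/682) + 3249*(-1/430) = ((-6 - 10 + 200) + 451)*(-1/682) - 3249/430 = (184 + 451)*(-1/682) - 3249/430 = 635*(-1/682) - 3249/430 = -635/682 - 3249/430 = -622217/73315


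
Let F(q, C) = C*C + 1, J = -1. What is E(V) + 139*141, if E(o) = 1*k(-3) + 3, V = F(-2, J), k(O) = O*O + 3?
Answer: 19614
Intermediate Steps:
F(q, C) = 1 + C**2 (F(q, C) = C**2 + 1 = 1 + C**2)
k(O) = 3 + O**2 (k(O) = O**2 + 3 = 3 + O**2)
V = 2 (V = 1 + (-1)**2 = 1 + 1 = 2)
E(o) = 15 (E(o) = 1*(3 + (-3)**2) + 3 = 1*(3 + 9) + 3 = 1*12 + 3 = 12 + 3 = 15)
E(V) + 139*141 = 15 + 139*141 = 15 + 19599 = 19614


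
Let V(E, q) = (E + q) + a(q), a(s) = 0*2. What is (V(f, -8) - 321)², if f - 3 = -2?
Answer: 107584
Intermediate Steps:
f = 1 (f = 3 - 2 = 1)
a(s) = 0
V(E, q) = E + q (V(E, q) = (E + q) + 0 = E + q)
(V(f, -8) - 321)² = ((1 - 8) - 321)² = (-7 - 321)² = (-328)² = 107584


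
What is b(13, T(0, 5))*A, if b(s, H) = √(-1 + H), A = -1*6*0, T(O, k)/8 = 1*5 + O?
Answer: 0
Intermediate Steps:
T(O, k) = 40 + 8*O (T(O, k) = 8*(1*5 + O) = 8*(5 + O) = 40 + 8*O)
A = 0 (A = -6*0 = 0)
b(13, T(0, 5))*A = √(-1 + (40 + 8*0))*0 = √(-1 + (40 + 0))*0 = √(-1 + 40)*0 = √39*0 = 0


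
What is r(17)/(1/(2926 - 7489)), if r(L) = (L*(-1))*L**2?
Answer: 22418019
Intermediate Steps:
r(L) = -L**3 (r(L) = (-L)*L**2 = -L**3)
r(17)/(1/(2926 - 7489)) = (-1*17**3)/(1/(2926 - 7489)) = (-1*4913)/(1/(-4563)) = -4913/(-1/4563) = -4913*(-4563) = 22418019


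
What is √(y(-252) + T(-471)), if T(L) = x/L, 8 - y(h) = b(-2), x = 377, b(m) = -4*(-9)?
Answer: I*√6389115/471 ≈ 5.3666*I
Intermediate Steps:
b(m) = 36
y(h) = -28 (y(h) = 8 - 1*36 = 8 - 36 = -28)
T(L) = 377/L
√(y(-252) + T(-471)) = √(-28 + 377/(-471)) = √(-28 + 377*(-1/471)) = √(-28 - 377/471) = √(-13565/471) = I*√6389115/471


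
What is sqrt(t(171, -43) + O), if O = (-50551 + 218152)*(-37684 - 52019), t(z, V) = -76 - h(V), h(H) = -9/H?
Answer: I*sqrt(27798443958958)/43 ≈ 1.2261e+5*I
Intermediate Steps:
t(z, V) = -76 + 9/V (t(z, V) = -76 - (-9)/V = -76 + 9/V)
O = -15034312503 (O = 167601*(-89703) = -15034312503)
sqrt(t(171, -43) + O) = sqrt((-76 + 9/(-43)) - 15034312503) = sqrt((-76 + 9*(-1/43)) - 15034312503) = sqrt((-76 - 9/43) - 15034312503) = sqrt(-3277/43 - 15034312503) = sqrt(-646475440906/43) = I*sqrt(27798443958958)/43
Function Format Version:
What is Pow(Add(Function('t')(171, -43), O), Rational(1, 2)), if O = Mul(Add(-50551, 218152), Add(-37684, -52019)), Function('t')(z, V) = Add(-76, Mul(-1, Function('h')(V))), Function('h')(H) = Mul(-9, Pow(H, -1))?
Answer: Mul(Rational(1, 43), I, Pow(27798443958958, Rational(1, 2))) ≈ Mul(1.2261e+5, I)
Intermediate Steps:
Function('t')(z, V) = Add(-76, Mul(9, Pow(V, -1))) (Function('t')(z, V) = Add(-76, Mul(-1, Mul(-9, Pow(V, -1)))) = Add(-76, Mul(9, Pow(V, -1))))
O = -15034312503 (O = Mul(167601, -89703) = -15034312503)
Pow(Add(Function('t')(171, -43), O), Rational(1, 2)) = Pow(Add(Add(-76, Mul(9, Pow(-43, -1))), -15034312503), Rational(1, 2)) = Pow(Add(Add(-76, Mul(9, Rational(-1, 43))), -15034312503), Rational(1, 2)) = Pow(Add(Add(-76, Rational(-9, 43)), -15034312503), Rational(1, 2)) = Pow(Add(Rational(-3277, 43), -15034312503), Rational(1, 2)) = Pow(Rational(-646475440906, 43), Rational(1, 2)) = Mul(Rational(1, 43), I, Pow(27798443958958, Rational(1, 2)))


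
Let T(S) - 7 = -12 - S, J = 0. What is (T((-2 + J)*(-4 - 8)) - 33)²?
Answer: 3844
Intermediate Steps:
T(S) = -5 - S (T(S) = 7 + (-12 - S) = -5 - S)
(T((-2 + J)*(-4 - 8)) - 33)² = ((-5 - (-2 + 0)*(-4 - 8)) - 33)² = ((-5 - (-2)*(-12)) - 33)² = ((-5 - 1*24) - 33)² = ((-5 - 24) - 33)² = (-29 - 33)² = (-62)² = 3844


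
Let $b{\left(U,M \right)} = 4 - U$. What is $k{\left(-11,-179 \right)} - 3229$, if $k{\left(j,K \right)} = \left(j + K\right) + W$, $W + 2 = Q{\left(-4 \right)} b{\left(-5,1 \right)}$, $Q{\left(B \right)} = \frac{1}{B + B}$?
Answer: $- \frac{27377}{8} \approx -3422.1$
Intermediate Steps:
$Q{\left(B \right)} = \frac{1}{2 B}$
$W = - \frac{25}{8}$ ($W = -2 + \frac{1}{2 \left(-4\right)} \left(4 - -5\right) = -2 + \frac{1}{2} \left(- \frac{1}{4}\right) \left(4 + 5\right) = -2 - \frac{9}{8} = - \frac{25}{8} \approx -3.125$)
$k{\left(j,K \right)} = - \frac{25}{8} + K + j$ ($k{\left(j,K \right)} = \left(j + K\right) - \frac{25}{8} = \left(K + j\right) - \frac{25}{8} = - \frac{25}{8} + K + j$)
$k{\left(-11,-179 \right)} - 3229 = \left(- \frac{25}{8} - 179 - 11\right) - 3229 = - \frac{1545}{8} - 3229 = - \frac{27377}{8}$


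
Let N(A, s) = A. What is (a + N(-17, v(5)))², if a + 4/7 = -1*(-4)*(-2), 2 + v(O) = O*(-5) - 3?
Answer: 32041/49 ≈ 653.90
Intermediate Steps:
v(O) = -5 - 5*O (v(O) = -2 + (O*(-5) - 3) = -2 + (-5*O - 3) = -2 + (-3 - 5*O) = -5 - 5*O)
a = -60/7 (a = -4/7 - 1*(-4)*(-2) = -4/7 + 4*(-2) = -4/7 - 8 = -60/7 ≈ -8.5714)
(a + N(-17, v(5)))² = (-60/7 - 17)² = (-179/7)² = 32041/49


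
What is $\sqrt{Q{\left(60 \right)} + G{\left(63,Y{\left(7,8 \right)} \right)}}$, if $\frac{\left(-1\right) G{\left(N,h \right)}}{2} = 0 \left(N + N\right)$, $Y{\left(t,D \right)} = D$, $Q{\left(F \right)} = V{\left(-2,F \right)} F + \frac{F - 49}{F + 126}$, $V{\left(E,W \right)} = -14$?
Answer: $\frac{i \sqrt{29058594}}{186} \approx 28.982 i$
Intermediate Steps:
$Q{\left(F \right)} = - 14 F + \frac{-49 + F}{126 + F}$ ($Q{\left(F \right)} = - 14 F + \frac{F - 49}{F + 126} = - 14 F + \frac{-49 + F}{126 + F}$)
$G{\left(N,h \right)} = 0$ ($G{\left(N,h \right)} = - 2 \cdot 0 \left(N + N\right) = - 2 \cdot 0 \cdot 2 N = \left(-2\right) 0 = 0$)
$\sqrt{Q{\left(60 \right)} + G{\left(63,Y{\left(7,8 \right)} \right)}} = \sqrt{\frac{-49 - 105780 - 14 \cdot 60^{2}}{126 + 60} + 0} = \sqrt{\frac{-49 - 105780 - 50400}{186} + 0} = \sqrt{\frac{1}{186} \left(-156229\right) + 0} = \sqrt{- \frac{156229}{186} + 0} = \sqrt{- \frac{156229}{186}} = \frac{i \sqrt{29058594}}{186}$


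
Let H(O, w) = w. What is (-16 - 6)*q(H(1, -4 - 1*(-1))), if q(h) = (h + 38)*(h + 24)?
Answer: -16170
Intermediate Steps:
q(h) = (24 + h)*(38 + h) (q(h) = (38 + h)*(24 + h) = (24 + h)*(38 + h))
(-16 - 6)*q(H(1, -4 - 1*(-1))) = (-16 - 6)*(912 + (-4 - 1*(-1))² + 62*(-4 - 1*(-1))) = -22*(912 + (-4 + 1)² + 62*(-4 + 1)) = -22*(912 + (-3)² + 62*(-3)) = -22*(912 + 9 - 186) = -22*735 = -16170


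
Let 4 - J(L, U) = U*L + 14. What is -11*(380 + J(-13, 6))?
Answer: -4928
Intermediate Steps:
J(L, U) = -10 - L*U (J(L, U) = 4 - (U*L + 14) = 4 - (L*U + 14) = 4 - (14 + L*U) = 4 + (-14 - L*U) = -10 - L*U)
-11*(380 + J(-13, 6)) = -11*(380 + (-10 - 1*(-13)*6)) = -11*(380 + (-10 + 78)) = -11*(380 + 68) = -11*448 = -4928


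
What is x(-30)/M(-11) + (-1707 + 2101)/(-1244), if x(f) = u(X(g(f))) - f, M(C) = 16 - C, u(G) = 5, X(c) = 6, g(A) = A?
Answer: 16451/16794 ≈ 0.97958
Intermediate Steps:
x(f) = 5 - f
x(-30)/M(-11) + (-1707 + 2101)/(-1244) = (5 - 1*(-30))/(16 - 1*(-11)) + (-1707 + 2101)/(-1244) = (5 + 30)/(16 + 11) + 394*(-1/1244) = 35/27 - 197/622 = 16451/16794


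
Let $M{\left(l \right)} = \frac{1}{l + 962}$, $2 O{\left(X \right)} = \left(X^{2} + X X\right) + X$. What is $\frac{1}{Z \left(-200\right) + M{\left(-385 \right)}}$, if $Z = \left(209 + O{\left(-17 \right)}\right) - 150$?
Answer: $- \frac{577}{39178299} \approx -1.4728 \cdot 10^{-5}$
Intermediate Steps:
$O{\left(X \right)} = X^{2} + \frac{X}{2}$ ($O{\left(X \right)} = \frac{\left(X^{2} + X X\right) + X}{2} = \frac{\left(X^{2} + X^{2}\right) + X}{2} = \frac{2 X^{2} + X}{2} = \frac{X + 2 X^{2}}{2} = X^{2} + \frac{X}{2}$)
$Z = \frac{679}{2}$ ($Z = \left(209 - 17 \left(\frac{1}{2} - 17\right)\right) - 150 = \left(209 - - \frac{561}{2}\right) - 150 = \left(209 + \frac{561}{2}\right) - 150 = \frac{979}{2} - 150 = \frac{679}{2} \approx 339.5$)
$M{\left(l \right)} = \frac{1}{962 + l}$
$\frac{1}{Z \left(-200\right) + M{\left(-385 \right)}} = \frac{1}{\frac{679}{2} \left(-200\right) + \frac{1}{962 - 385}} = \frac{1}{-67900 + \frac{1}{577}} = \frac{1}{- \frac{39178299}{577}} = - \frac{577}{39178299}$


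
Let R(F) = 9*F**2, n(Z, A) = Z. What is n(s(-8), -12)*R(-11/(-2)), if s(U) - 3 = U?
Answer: -5445/4 ≈ -1361.3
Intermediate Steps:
s(U) = 3 + U
n(s(-8), -12)*R(-11/(-2)) = (3 - 8)*(9*(-11/(-2))**2) = -45*(-11*(-1/2))**2 = -45*(11/2)**2 = -45*121/4 = -5*1089/4 = -5445/4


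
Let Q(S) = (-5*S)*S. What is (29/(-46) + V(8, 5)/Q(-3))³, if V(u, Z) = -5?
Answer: -9938375/70957944 ≈ -0.14006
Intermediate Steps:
Q(S) = -5*S²
(29/(-46) + V(8, 5)/Q(-3))³ = (29/(-46) - 5/((-5*(-3)²)))³ = (29*(-1/46) - 5/((-5*9)))³ = (-29/46 - 5/(-45))³ = (-29/46 - 5*(-1/45))³ = (-29/46 + ⅑)³ = (-215/414)³ = -9938375/70957944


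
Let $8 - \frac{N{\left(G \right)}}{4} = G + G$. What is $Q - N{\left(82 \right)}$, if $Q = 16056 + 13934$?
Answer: $30614$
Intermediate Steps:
$N{\left(G \right)} = 32 - 8 G$ ($N{\left(G \right)} = 32 - 4 \left(G + G\right) = 32 - 4 \cdot 2 G = 32 - 8 G$)
$Q = 29990$
$Q - N{\left(82 \right)} = 29990 - \left(32 - 656\right) = 29990 - -624 = 29990 + 624 = 30614$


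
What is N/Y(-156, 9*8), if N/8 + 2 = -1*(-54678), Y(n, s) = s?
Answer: 54676/9 ≈ 6075.1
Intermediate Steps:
N = 437408 (N = -16 + 8*(-1*(-54678)) = -16 + 8*54678 = -16 + 437424 = 437408)
N/Y(-156, 9*8) = 437408/((9*8)) = 437408/72 = 437408*(1/72) = 54676/9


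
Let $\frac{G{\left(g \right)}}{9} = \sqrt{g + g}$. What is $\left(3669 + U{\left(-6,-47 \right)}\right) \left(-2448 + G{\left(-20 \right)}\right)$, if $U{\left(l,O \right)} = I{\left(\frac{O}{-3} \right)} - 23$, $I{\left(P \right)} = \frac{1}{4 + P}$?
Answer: $- \frac{526606416}{59} + \frac{3872106 i \sqrt{10}}{59} \approx -8.9255 \cdot 10^{6} + 2.0754 \cdot 10^{5} i$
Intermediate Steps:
$G{\left(g \right)} = 9 \sqrt{2} \sqrt{g}$ ($G{\left(g \right)} = 9 \sqrt{g + g} = 9 \sqrt{2 g} = 9 \sqrt{2} \sqrt{g}$)
$U{\left(l,O \right)} = -23 + \frac{1}{4 - \frac{O}{3}}$ ($U{\left(l,O \right)} = \frac{1}{4 + \frac{O}{-3}} - 23 = \frac{1}{4 + O \left(- \frac{1}{3}\right)} - 23 = \frac{1}{4 - \frac{O}{3}} - 23 = -23 + \frac{1}{4 - \frac{O}{3}}$)
$\left(3669 + U{\left(-6,-47 \right)}\right) \left(-2448 + G{\left(-20 \right)}\right) = \left(3669 + \frac{273 - -1081}{-12 - 47}\right) \left(-2448 + 9 \sqrt{2} \sqrt{-20}\right) = \left(3669 + \frac{273 + 1081}{-59}\right) \left(-2448 + 9 \sqrt{2} \cdot 2 i \sqrt{5}\right) = \left(3669 - \frac{1354}{59}\right) \left(-2448 + 18 i \sqrt{10}\right) = \frac{215117 \left(-2448 + 18 i \sqrt{10}\right)}{59} = - \frac{526606416}{59} + \frac{3872106 i \sqrt{10}}{59}$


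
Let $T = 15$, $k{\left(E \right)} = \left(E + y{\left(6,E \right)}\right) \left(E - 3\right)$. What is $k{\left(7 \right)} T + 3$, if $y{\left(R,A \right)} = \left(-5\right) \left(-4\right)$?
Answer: $1623$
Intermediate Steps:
$y{\left(R,A \right)} = 20$
$k{\left(E \right)} = \left(-3 + E\right) \left(20 + E\right)$ ($k{\left(E \right)} = \left(E + 20\right) \left(E - 3\right) = \left(20 + E\right) \left(-3 + E\right) = \left(-3 + E\right) \left(20 + E\right)$)
$k{\left(7 \right)} T + 3 = \left(-60 + 7^{2} + 17 \cdot 7\right) 15 + 3 = \left(-60 + 49 + 119\right) 15 + 3 = 108 \cdot 15 + 3 = 1620 + 3 = 1623$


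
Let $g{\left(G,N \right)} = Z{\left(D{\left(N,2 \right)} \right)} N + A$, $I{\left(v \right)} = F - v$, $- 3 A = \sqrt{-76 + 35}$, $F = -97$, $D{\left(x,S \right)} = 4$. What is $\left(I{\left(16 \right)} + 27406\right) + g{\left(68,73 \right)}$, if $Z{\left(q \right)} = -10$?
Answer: $26563 - \frac{i \sqrt{41}}{3} \approx 26563.0 - 2.1344 i$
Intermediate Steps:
$A = - \frac{i \sqrt{41}}{3}$ ($A = - \frac{\sqrt{-76 + 35}}{3} = - \frac{\sqrt{-41}}{3} = - \frac{i \sqrt{41}}{3} \approx - 2.1344 i$)
$I{\left(v \right)} = -97 - v$
$g{\left(G,N \right)} = - 10 N - \frac{i \sqrt{41}}{3}$
$\left(I{\left(16 \right)} + 27406\right) + g{\left(68,73 \right)} = \left(\left(-97 - 16\right) + 27406\right) - \left(730 + \frac{i \sqrt{41}}{3}\right) = \left(-113 + 27406\right) - \left(730 + \frac{i \sqrt{41}}{3}\right) = 27293 - \left(730 + \frac{i \sqrt{41}}{3}\right) = 26563 - \frac{i \sqrt{41}}{3}$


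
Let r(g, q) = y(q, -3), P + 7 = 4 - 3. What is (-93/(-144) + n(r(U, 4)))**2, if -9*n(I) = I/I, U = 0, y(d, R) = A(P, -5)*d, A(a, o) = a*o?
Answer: 5929/20736 ≈ 0.28593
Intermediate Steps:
P = -6 (P = -7 + (4 - 3) = -7 + 1 = -6)
y(d, R) = 30*d (y(d, R) = (-6*(-5))*d = 30*d)
r(g, q) = 30*q
n(I) = -1/9 (n(I) = -I/(9*I) = -1/9*1 = -1/9)
(-93/(-144) + n(r(U, 4)))**2 = (-93/(-144) - 1/9)**2 = (-93*(-1/144) - 1/9)**2 = (31/48 - 1/9)**2 = (77/144)**2 = 5929/20736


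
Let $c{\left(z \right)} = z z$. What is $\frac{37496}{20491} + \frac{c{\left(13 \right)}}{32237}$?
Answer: $\frac{1212221531}{660568367} \approx 1.8351$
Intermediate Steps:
$c{\left(z \right)} = z^{2}$
$\frac{37496}{20491} + \frac{c{\left(13 \right)}}{32237} = \frac{37496}{20491} + \frac{13^{2}}{32237} = 37496 \cdot \frac{1}{20491} + 169 \cdot \frac{1}{32237} = \frac{37496}{20491} + \frac{169}{32237} = \frac{1212221531}{660568367}$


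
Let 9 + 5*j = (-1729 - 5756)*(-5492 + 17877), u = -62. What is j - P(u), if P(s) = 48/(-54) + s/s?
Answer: -834315611/45 ≈ -1.8540e+7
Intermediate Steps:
P(s) = ⅑ (P(s) = 48*(-1/54) + 1 = -8/9 + 1 = ⅑)
j = -92701734/5 (j = -9/5 + ((-1729 - 5756)*(-5492 + 17877))/5 = -9/5 + (-7485*12385)/5 = -9/5 + (⅕)*(-92701725) = -9/5 - 18540345 = -92701734/5 ≈ -1.8540e+7)
j - P(u) = -92701734/5 - 1*⅑ = -92701734/5 - ⅑ = -834315611/45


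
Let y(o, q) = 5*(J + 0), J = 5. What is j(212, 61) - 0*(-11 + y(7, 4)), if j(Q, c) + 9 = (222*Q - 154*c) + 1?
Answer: 37662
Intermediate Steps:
j(Q, c) = -8 - 154*c + 222*Q (j(Q, c) = -9 + ((222*Q - 154*c) + 1) = -9 + ((-154*c + 222*Q) + 1) = -9 + (1 - 154*c + 222*Q) = -8 - 154*c + 222*Q)
y(o, q) = 25 (y(o, q) = 5*(5 + 0) = 5*5 = 25)
j(212, 61) - 0*(-11 + y(7, 4)) = (-8 - 154*61 + 222*212) - 0*(-11 + 25) = (-8 - 9394 + 47064) - 0*14 = 37662 - 1*0 = 37662 + 0 = 37662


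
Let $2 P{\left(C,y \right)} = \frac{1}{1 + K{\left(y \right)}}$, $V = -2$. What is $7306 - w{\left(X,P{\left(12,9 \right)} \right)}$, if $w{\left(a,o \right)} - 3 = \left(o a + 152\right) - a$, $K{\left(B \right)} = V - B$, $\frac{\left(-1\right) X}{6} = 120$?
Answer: $6395$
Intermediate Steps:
$X = -720$ ($X = \left(-6\right) 120 = -720$)
$K{\left(B \right)} = -2 - B$
$P{\left(C,y \right)} = \frac{1}{2 \left(-1 - y\right)}$ ($P{\left(C,y \right)} = \frac{1}{2 \left(1 - \left(2 + y\right)\right)} = \frac{1}{2 \left(-1 - y\right)}$)
$w{\left(a,o \right)} = 155 - a + a o$ ($w{\left(a,o \right)} = 3 - \left(-152 + a - o a\right) = 3 - \left(-152 + a - a o\right) = 3 + \left(152 - a + a o\right) = 155 - a + a o$)
$7306 - w{\left(X,P{\left(12,9 \right)} \right)} = 7306 - \left(155 - -720 - 720 \left(- \frac{1}{2 + 2 \cdot 9}\right)\right) = 7306 - \left(155 + 720 - 720 \left(- \frac{1}{2 + 18}\right)\right) = 7306 - \left(155 + 720 - 720 \left(- \frac{1}{20}\right)\right) = 7306 - \left(155 + 720 - 720 \left(\left(-1\right) \frac{1}{20}\right)\right) = 7306 - \left(155 + 720 - -36\right) = 7306 - \left(155 + 720 + 36\right) = 7306 - 911 = 6395$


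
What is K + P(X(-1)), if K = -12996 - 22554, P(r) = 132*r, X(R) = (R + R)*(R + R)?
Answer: -35022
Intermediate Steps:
X(R) = 4*R**2 (X(R) = (2*R)*(2*R) = 4*R**2)
K = -35550
K + P(X(-1)) = -35550 + 132*(4*(-1)**2) = -35550 + 132*(4*1) = -35550 + 132*4 = -35550 + 528 = -35022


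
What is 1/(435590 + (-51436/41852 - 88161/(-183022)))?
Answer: 1914959186/834135640778385 ≈ 2.2957e-6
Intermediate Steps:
1/(435590 + (-51436/41852 - 88161/(-183022))) = 1/(435590 + (-51436*1/41852 - 88161*(-1/183022))) = 1/(435590 + (-12859/10463 + 88161/183022)) = 1/(435590 - 1431051355/1914959186) = 1/(834135640778385/1914959186) = 1914959186/834135640778385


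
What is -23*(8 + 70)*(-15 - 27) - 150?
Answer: 75198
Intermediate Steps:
-23*(8 + 70)*(-15 - 27) - 150 = -1794*(-42) - 150 = -23*(-3276) - 150 = 75348 - 150 = 75198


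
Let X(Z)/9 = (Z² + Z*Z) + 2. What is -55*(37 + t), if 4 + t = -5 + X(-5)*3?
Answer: -78760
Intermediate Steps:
X(Z) = 18 + 18*Z² (X(Z) = 9*((Z² + Z*Z) + 2) = 9*((Z² + Z²) + 2) = 9*(2*Z² + 2) = 9*(2 + 2*Z²) = 18 + 18*Z²)
t = 1395 (t = -4 + (-5 + (18 + 18*(-5)²)*3) = -4 + (-5 + (18 + 18*25)*3) = -4 + (-5 + (18 + 450)*3) = -4 + (-5 + 468*3) = -4 + (-5 + 1404) = -4 + 1399 = 1395)
-55*(37 + t) = -55*(37 + 1395) = -55*1432 = -78760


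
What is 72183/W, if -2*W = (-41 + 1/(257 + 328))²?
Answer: -24702827175/287616128 ≈ -85.888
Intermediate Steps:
W = -287616128/342225 (W = -(-41 + 1/(257 + 328))²/2 = -(-41 + 1/585)²/2 = -(-23984/585)²/2 = -½*575232256/342225 = -287616128/342225 ≈ -840.43)
72183/W = 72183/(-287616128/342225) = 72183*(-342225/287616128) = -24702827175/287616128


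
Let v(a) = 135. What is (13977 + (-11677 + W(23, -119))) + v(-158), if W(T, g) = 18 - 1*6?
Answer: 2447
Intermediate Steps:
W(T, g) = 12 (W(T, g) = 18 - 6 = 12)
(13977 + (-11677 + W(23, -119))) + v(-158) = (13977 + (-11677 + 12)) + 135 = (13977 - 11665) + 135 = 2312 + 135 = 2447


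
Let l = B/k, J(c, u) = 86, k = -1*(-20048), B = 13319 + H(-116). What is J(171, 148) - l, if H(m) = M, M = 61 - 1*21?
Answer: 1710769/20048 ≈ 85.334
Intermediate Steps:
M = 40 (M = 61 - 21 = 40)
H(m) = 40
B = 13359 (B = 13319 + 40 = 13359)
k = 20048
l = 13359/20048 ≈ 0.66635
J(171, 148) - l = 86 - 1*13359/20048 = 86 - 13359/20048 = 1710769/20048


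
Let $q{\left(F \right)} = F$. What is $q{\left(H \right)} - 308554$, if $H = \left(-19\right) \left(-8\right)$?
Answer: $-308402$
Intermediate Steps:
$H = 152$
$q{\left(H \right)} - 308554 = 152 - 308554 = -308402$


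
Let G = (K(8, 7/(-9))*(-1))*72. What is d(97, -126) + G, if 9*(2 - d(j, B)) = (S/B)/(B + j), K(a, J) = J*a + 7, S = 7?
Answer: -253693/4698 ≈ -54.000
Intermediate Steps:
K(a, J) = 7 + J*a
d(j, B) = 2 - 7/(9*B*(B + j)) (d(j, B) = 2 - 7/B/(9*(B + j)) = 2 - 7/(9*B*(B + j)))
G = -56 (G = ((7 + (7/(-9))*8)*(-1))*72 = ((7 + (7*(-1/9))*8)*(-1))*72 = ((7 - 7/9*8)*(-1))*72 = ((7 - 56/9)*(-1))*72 = ((7/9)*(-1))*72 = -7/9*72 = -56)
d(97, -126) + G = (1/9)*(-7 + 18*(-126)**2 + 18*(-126)*97)/(-126*(-126 + 97)) - 56 = (1/9)*(-1/126)*(-7 + 18*15876 - 219996)/(-29) - 56 = (1/9)*(-1/126)*(-1/29)*(-7 + 285768 - 219996) - 56 = (1/9)*(-1/126)*(-1/29)*65765 - 56 = 9395/4698 - 56 = -253693/4698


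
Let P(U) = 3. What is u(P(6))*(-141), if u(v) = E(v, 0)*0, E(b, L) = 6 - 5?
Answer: 0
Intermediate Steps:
E(b, L) = 1
u(v) = 0 (u(v) = 1*0 = 0)
u(P(6))*(-141) = 0*(-141) = 0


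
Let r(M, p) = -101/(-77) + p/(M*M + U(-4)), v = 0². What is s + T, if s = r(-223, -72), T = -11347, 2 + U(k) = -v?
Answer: -43442407830/3828979 ≈ -11346.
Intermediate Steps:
v = 0
U(k) = -2 (U(k) = -2 - 1*0 = -2 + 0 = -2)
r(M, p) = 101/77 + p/(-2 + M²) (r(M, p) = -101/(-77) + p/(M*M - 2) = -101*(-1/77) + p/(M² - 2) = 101/77 + p/(-2 + M²))
s = 5016883/3828979 (s = (-202 + 77*(-72) + 101*(-223)²)/(77*(-2 + (-223)²)) = (-202 - 5544 + 101*49729)/(77*(-2 + 49729)) = (1/77)*(-202 - 5544 + 5022629)/49727 = (1/77)*(1/49727)*5016883 = 5016883/3828979 ≈ 1.3102)
s + T = 5016883/3828979 - 11347 = -43442407830/3828979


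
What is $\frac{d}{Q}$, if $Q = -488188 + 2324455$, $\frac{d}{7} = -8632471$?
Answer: $- \frac{60427297}{1836267} \approx -32.908$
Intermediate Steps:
$d = -60427297$ ($d = 7 \left(-8632471\right) = -60427297$)
$Q = 1836267$
$\frac{d}{Q} = - \frac{60427297}{1836267}$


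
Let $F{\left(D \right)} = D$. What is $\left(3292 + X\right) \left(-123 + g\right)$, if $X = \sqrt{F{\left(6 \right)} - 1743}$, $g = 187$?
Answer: $210688 + 192 i \sqrt{193} \approx 2.1069 \cdot 10^{5} + 2667.3 i$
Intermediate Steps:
$X = 3 i \sqrt{193}$ ($X = \sqrt{6 - 1743} = \sqrt{-1737} = 3 i \sqrt{193} \approx 41.677 i$)
$\left(3292 + X\right) \left(-123 + g\right) = \left(3292 + 3 i \sqrt{193}\right) \left(-123 + 187\right) = \left(3292 + 3 i \sqrt{193}\right) 64 = 210688 + 192 i \sqrt{193}$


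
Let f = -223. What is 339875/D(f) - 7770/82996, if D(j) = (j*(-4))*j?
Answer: -7438460705/4127308084 ≈ -1.8023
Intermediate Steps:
D(j) = -4*j² (D(j) = (-4*j)*j = -4*j²)
339875/D(f) - 7770/82996 = 339875/((-4*(-223)²)) - 7770/82996 = 339875/((-4*49729)) - 7770*1/82996 = 339875/(-198916) - 3885/41498 = 339875*(-1/198916) - 3885/41498 = -339875/198916 - 3885/41498 = -7438460705/4127308084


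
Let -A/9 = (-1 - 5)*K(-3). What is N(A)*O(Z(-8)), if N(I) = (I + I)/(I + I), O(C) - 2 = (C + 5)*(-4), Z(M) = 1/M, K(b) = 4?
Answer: -35/2 ≈ -17.500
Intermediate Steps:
A = 216 (A = -9*(-1 - 5)*4 = -(-54)*4 = -9*(-24) = 216)
O(C) = -18 - 4*C (O(C) = 2 + (C + 5)*(-4) = 2 + (5 + C)*(-4) = 2 + (-20 - 4*C) = -18 - 4*C)
N(I) = 1 (N(I) = (2*I)/((2*I)) = (2*I)*(1/(2*I)) = 1)
N(A)*O(Z(-8)) = 1*(-18 - 4/(-8)) = 1*(-18 - 4*(-1/8)) = 1*(-18 + 1/2) = 1*(-35/2) = -35/2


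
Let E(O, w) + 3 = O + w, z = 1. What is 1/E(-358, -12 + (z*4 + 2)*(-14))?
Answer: -1/457 ≈ -0.0021882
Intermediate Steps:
E(O, w) = -3 + O + w (E(O, w) = -3 + (O + w) = -3 + O + w)
1/E(-358, -12 + (z*4 + 2)*(-14)) = 1/(-3 - 358 + (-12 + (1*4 + 2)*(-14))) = 1/(-3 - 358 + (-12 + (4 + 2)*(-14))) = 1/(-3 - 358 + (-12 + 6*(-14))) = 1/(-3 - 358 + (-12 - 84)) = 1/(-3 - 358 - 96) = 1/(-457) = -1/457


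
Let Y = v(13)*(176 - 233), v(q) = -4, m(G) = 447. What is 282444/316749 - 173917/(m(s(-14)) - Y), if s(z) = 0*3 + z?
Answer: -18342060199/23122677 ≈ -793.25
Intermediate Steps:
s(z) = z (s(z) = 0 + z = z)
Y = 228 (Y = -4*(176 - 233) = -4*(-57) = 228)
282444/316749 - 173917/(m(s(-14)) - Y) = 282444/316749 - 173917/(447 - 1*228) = 282444*(1/316749) - 173917/(447 - 228) = 94148/105583 - 173917/219 = -18342060199/23122677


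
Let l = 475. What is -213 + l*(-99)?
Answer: -47238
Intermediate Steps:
-213 + l*(-99) = -213 + 475*(-99) = -213 - 47025 = -47238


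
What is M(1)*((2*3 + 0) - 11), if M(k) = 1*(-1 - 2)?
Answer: 15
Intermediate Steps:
M(k) = -3 (M(k) = 1*(-3) = -3)
M(1)*((2*3 + 0) - 11) = -3*((2*3 + 0) - 11) = -3*((6 + 0) - 11) = -3*(6 - 11) = -3*(-5) = 15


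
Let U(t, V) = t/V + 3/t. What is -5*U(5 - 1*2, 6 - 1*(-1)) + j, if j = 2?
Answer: -36/7 ≈ -5.1429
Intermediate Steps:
U(t, V) = 3/t + t/V
-5*U(5 - 1*2, 6 - 1*(-1)) + j = -5*(3/(5 - 1*2) + (5 - 1*2)/(6 - 1*(-1))) + 2 = -5*(3/(5 - 2) + (5 - 2)/(6 + 1)) + 2 = -5*(3/3 + 3/7) + 2 = -5*(3*(⅓) + 3*(⅐)) + 2 = -5*(1 + 3/7) + 2 = -5*10/7 + 2 = -50/7 + 2 = -36/7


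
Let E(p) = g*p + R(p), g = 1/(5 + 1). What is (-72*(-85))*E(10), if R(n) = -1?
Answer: 4080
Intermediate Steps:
g = ⅙ (g = 1/6 = ⅙ ≈ 0.16667)
E(p) = -1 + p/6 (E(p) = p/6 - 1 = -1 + p/6)
(-72*(-85))*E(10) = (-72*(-85))*(-1 + (⅙)*10) = 6120*(-1 + 5/3) = 6120*(⅔) = 4080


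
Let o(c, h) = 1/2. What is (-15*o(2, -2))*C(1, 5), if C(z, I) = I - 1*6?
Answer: 15/2 ≈ 7.5000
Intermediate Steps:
C(z, I) = -6 + I (C(z, I) = I - 6 = -6 + I)
o(c, h) = ½
(-15*o(2, -2))*C(1, 5) = (-15*½)*(-6 + 5) = -15/2*(-1) = 15/2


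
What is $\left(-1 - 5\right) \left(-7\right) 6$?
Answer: $252$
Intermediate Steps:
$\left(-1 - 5\right) \left(-7\right) 6 = \left(-6\right) \left(-7\right) 6 = 42 \cdot 6 = 252$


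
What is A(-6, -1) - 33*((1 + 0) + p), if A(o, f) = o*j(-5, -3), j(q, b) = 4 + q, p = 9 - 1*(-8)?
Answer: -588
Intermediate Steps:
p = 17 (p = 9 + 8 = 17)
A(o, f) = -o (A(o, f) = o*(4 - 5) = o*(-1) = -o)
A(-6, -1) - 33*((1 + 0) + p) = -1*(-6) - 33*((1 + 0) + 17) = 6 - 33*(1 + 17) = 6 - 33*18 = 6 - 594 = -588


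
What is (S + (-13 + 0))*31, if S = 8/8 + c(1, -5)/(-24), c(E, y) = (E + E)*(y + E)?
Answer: -1085/3 ≈ -361.67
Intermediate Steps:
c(E, y) = 2*E*(E + y) (c(E, y) = (2*E)*(E + y) = 2*E*(E + y))
S = 4/3 (S = 8/8 + (2*1*(1 - 5))/(-24) = 8*(⅛) + (2*1*(-4))*(-1/24) = 1 - 8*(-1/24) = 1 + ⅓ = 4/3 ≈ 1.3333)
(S + (-13 + 0))*31 = (4/3 + (-13 + 0))*31 = (4/3 - 13)*31 = -35/3*31 = -1085/3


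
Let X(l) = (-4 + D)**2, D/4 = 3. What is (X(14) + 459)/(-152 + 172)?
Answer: 523/20 ≈ 26.150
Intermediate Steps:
D = 12 (D = 4*3 = 12)
X(l) = 64 (X(l) = (-4 + 12)**2 = 8**2 = 64)
(X(14) + 459)/(-152 + 172) = (64 + 459)/(-152 + 172) = 523/20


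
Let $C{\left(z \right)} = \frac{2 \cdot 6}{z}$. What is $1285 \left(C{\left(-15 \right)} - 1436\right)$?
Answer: $-1846288$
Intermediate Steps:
$C{\left(z \right)} = \frac{12}{z}$
$1285 \left(C{\left(-15 \right)} - 1436\right) = 1285 \left(\frac{12}{-15} - 1436\right) = 1285 \left(12 \left(- \frac{1}{15}\right) - 1436\right) = 1285 \left(- \frac{4}{5} - 1436\right) = 1285 \left(- \frac{7184}{5}\right) = -1846288$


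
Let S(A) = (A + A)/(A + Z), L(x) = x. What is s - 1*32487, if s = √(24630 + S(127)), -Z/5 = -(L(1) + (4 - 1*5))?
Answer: -32487 + 2*√6158 ≈ -32330.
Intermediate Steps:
Z = 0 (Z = -(-5)*(1 + (4 - 1*5)) = -(-5)*(1 + (4 - 5)) = -(-5)*(1 - 1) = -(-5)*0 = -5*0 = 0)
S(A) = 2 (S(A) = (A + A)/(A + 0) = (2*A)/A = 2)
s = 2*√6158 (s = √(24630 + 2) = √24632 = 2*√6158 ≈ 156.95)
s - 1*32487 = 2*√6158 - 1*32487 = 2*√6158 - 32487 = -32487 + 2*√6158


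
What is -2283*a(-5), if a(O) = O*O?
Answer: -57075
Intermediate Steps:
a(O) = O**2
-2283*a(-5) = -2283*(-5)**2 = -2283*25 = -57075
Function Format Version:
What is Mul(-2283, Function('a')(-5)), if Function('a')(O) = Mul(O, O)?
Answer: -57075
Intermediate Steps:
Function('a')(O) = Pow(O, 2)
Mul(-2283, Function('a')(-5)) = Mul(-2283, Pow(-5, 2)) = Mul(-2283, 25) = -57075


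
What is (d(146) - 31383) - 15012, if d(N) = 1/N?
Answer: -6773669/146 ≈ -46395.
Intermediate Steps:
(d(146) - 31383) - 15012 = (1/146 - 31383) - 15012 = -4581917/146 - 15012 = -6773669/146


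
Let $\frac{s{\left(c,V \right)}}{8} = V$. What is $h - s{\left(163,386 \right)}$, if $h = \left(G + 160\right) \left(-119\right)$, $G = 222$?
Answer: $-48546$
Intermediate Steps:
$s{\left(c,V \right)} = 8 V$
$h = -45458$ ($h = \left(222 + 160\right) \left(-119\right) = 382 \left(-119\right) = -45458$)
$h - s{\left(163,386 \right)} = -45458 - 8 \cdot 386 = -45458 - 3088 = -48546$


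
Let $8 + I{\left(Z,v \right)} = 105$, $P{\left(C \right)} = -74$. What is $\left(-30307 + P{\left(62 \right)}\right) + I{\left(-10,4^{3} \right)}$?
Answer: $-30284$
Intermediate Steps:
$I{\left(Z,v \right)} = 97$ ($I{\left(Z,v \right)} = -8 + 105 = 97$)
$\left(-30307 + P{\left(62 \right)}\right) + I{\left(-10,4^{3} \right)} = \left(-30307 - 74\right) + 97 = -30381 + 97 = -30284$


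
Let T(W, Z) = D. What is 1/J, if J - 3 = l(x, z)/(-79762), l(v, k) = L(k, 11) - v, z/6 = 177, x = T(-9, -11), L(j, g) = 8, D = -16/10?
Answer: 199405/598191 ≈ 0.33335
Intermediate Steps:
D = -8/5 (D = -16*⅒ = -8/5 ≈ -1.6000)
T(W, Z) = -8/5
x = -8/5 ≈ -1.6000
z = 1062 (z = 6*177 = 1062)
l(v, k) = 8 - v
J = 598191/199405 (J = 3 + (8 - 1*(-8/5))/(-79762) = 3 + (8 + 8/5)*(-1/79762) = 3 + (48/5)*(-1/79762) = 3 - 24/199405 = 598191/199405 ≈ 2.9999)
1/J = 1/(598191/199405) = 199405/598191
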